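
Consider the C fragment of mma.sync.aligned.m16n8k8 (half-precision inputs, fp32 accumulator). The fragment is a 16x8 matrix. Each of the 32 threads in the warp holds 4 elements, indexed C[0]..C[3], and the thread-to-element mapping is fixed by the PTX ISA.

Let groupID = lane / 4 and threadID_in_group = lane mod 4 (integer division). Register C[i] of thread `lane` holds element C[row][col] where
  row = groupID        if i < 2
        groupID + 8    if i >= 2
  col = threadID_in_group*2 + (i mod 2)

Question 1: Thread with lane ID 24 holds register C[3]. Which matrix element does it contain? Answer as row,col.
L=24⇒gr=24>>2=6, th=24&3=0
[3]⇒row 6+8=14  col 0·2+1=1

14,1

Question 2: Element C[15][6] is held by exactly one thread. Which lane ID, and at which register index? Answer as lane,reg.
r=15⇒gr=7,Rb=1  c=6⇒th=3,odd=0
L=7*4+3=31  i=1*2+0=2

31,2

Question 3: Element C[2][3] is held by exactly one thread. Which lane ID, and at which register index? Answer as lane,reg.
9,1

r=2⇒gr=2,Rb=0  c=3⇒th=1,odd=1
L=2*4+1=9  i=0*2+1=1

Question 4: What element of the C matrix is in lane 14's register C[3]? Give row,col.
lane 14: gid=3 (14/4), tid=2 (14%4)
i=3: r=3+8=11, c=2*2+1=5

11,5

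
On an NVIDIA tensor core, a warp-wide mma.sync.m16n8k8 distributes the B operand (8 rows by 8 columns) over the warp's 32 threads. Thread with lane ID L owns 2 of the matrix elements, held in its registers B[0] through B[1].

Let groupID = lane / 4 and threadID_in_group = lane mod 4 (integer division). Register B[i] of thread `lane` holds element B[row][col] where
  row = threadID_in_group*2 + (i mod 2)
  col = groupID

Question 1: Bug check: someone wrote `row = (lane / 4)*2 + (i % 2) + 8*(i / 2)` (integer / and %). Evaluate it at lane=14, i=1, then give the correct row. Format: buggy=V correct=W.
`(lane / 4)*2 + (i % 2) + 8*(i / 2)`[14,1]=>7
lane 14: grp=3 (14/4), tig=2 (14%4)
i=1: r=2*2+1=5, c=grp=3
row: 7 vs 5

buggy=7 correct=5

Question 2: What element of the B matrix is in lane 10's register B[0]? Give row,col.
lane 10=>10/4=2, 10 mod 4=2
i=0  r:2·2+0=>4  c:2

4,2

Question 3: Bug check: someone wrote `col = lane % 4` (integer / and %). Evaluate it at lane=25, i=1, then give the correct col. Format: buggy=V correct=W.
buggy=1 correct=6

`lane % 4`[25,1]->1
lane 25->25/4=6, 25 mod 4=1
i=1  r:2·1+1->3  c:6
col: 1 vs 6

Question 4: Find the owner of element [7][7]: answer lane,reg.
31,1

c=7->g=7  r=7->t=3,b0=1
L=7*4+3=31  i=1=1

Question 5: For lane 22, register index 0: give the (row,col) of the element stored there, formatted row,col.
4,5

lane 22: G=5 (22/4), T=2 (22%4)
i=0: r=2*2+0=4, c=G=5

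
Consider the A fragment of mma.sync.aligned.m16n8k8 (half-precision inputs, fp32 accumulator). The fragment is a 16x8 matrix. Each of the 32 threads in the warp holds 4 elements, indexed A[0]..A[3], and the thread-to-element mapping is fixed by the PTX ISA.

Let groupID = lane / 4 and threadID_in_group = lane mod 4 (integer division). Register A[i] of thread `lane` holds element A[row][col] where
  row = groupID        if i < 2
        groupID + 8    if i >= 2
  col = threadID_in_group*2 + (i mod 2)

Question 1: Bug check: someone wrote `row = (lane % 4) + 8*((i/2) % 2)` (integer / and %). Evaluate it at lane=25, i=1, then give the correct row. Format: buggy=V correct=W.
`(lane % 4) + 8*((i/2) % 2)`[25,1]->1
L=25->g=25>>2=6, t=25&3=1
[1]->row 6+0=6  col 1·2+1=3
row: 1 vs 6

buggy=1 correct=6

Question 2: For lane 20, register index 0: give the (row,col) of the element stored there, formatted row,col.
5,0

L=20=>grp=20>>2=5, tig=20&3=0
[0]=>row 5+0=5  col 0·2+0=0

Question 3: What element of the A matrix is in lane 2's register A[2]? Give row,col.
8,4

lane 2: G=0 (2/4), T=2 (2%4)
i=2: r=0+8=8, c=2*2+0=4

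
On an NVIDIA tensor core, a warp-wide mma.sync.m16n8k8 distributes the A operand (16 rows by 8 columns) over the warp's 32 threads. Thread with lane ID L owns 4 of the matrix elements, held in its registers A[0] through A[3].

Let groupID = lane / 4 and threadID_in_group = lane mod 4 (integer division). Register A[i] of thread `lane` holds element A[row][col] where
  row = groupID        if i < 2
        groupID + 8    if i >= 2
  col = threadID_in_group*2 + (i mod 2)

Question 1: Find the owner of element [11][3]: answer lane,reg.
r: 11->gid=3,r8=1  c: 3->tid=1,i&1=1
L=3*4+1=13  i=1*2+1=3

13,3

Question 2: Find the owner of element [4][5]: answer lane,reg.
18,1

r=4→G=4,rhi=0  c=5→T=2,p=1
L=4*4+2=18  i=0*2+1=1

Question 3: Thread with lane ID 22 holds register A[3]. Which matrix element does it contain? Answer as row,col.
22: G=5,T=2
[3] (5+8,2*2+1) = (13,5)

13,5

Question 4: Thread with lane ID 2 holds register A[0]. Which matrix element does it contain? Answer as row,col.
L=2→G=2>>2=0, T=2&3=2
[0]→row 0+0=0  col 2·2+0=4

0,4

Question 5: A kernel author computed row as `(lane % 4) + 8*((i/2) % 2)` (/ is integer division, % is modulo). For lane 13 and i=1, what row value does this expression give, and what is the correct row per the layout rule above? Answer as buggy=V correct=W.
`(lane % 4) + 8*((i/2) % 2)`[13,1]->1
L=13->g=13>>2=3, t=13&3=1
[1]->row 3+0=3  col 1·2+1=3
row: 1 vs 3

buggy=1 correct=3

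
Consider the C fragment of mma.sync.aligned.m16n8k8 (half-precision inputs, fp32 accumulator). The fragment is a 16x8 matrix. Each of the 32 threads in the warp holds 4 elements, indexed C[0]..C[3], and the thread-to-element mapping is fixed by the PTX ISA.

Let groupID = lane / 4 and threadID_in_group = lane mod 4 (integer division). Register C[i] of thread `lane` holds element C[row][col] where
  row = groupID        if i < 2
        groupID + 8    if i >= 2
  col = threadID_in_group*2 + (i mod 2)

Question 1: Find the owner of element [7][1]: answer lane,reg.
28,1

r:7=>grp=7,rB=0  c:1=>tig=0,lo=1
L=7*4+0=28  i=0*2+1=1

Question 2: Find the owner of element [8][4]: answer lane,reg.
2,2

r=8⇒gr=0,Rb=1  c=4⇒th=2,odd=0
L=0*4+2=2  i=1*2+0=2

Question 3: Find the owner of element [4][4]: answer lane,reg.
18,0

r=4->g=4,rb=0  c=4->t=2,b0=0
L=4*4+2=18  i=0*2+0=0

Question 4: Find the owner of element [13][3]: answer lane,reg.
r: 13->gid=5,r8=1  c: 3->tid=1,i&1=1
L=5*4+1=21  i=1*2+1=3

21,3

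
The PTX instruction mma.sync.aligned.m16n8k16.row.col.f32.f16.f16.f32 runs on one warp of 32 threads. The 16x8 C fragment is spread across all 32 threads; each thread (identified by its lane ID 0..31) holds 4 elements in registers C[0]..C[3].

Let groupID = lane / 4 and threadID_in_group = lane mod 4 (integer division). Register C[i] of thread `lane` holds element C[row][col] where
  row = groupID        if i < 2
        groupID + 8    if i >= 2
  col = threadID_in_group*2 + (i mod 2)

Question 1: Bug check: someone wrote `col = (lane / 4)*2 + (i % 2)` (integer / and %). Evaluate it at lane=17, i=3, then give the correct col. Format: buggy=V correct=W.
buggy=9 correct=3

`(lane / 4)*2 + (i % 2)`[17,3]⇒9
lane 17: gr=4 (17/4), th=1 (17%4)
i=3: r=4+8=12, c=1*2+1=3
col: 9 vs 3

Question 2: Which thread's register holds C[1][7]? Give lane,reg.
r:1=>grp=1,rB=0  c:7=>tig=3,lo=1
L=1*4+3=7  i=0*2+1=1

7,1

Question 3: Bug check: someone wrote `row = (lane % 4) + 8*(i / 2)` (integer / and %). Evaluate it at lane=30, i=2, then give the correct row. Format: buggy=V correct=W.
`(lane % 4) + 8*(i / 2)`[30,2]=>10
lane 30: grp=7 (30/4), tig=2 (30%4)
i=2: r=7+8=15, c=2*2+0=4
row: 10 vs 15

buggy=10 correct=15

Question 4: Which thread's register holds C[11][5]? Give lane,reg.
r:11=>grp=3,rB=1  c:5=>tig=2,lo=1
L=3*4+2=14  i=1*2+1=3

14,3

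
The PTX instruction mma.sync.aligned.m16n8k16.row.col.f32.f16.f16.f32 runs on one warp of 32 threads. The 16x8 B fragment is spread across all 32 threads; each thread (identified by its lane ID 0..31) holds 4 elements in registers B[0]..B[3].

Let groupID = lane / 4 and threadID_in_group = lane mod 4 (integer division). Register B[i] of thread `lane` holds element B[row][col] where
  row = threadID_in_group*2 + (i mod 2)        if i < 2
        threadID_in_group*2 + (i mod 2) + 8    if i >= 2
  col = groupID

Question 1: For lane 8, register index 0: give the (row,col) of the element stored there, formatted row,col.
L=8⇒gr=8>>2=2, th=8&3=0
[0]⇒row 0·2+0+0=0  col gr=2

0,2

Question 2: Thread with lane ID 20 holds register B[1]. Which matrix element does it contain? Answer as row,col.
1,5

20: gid=5,tid=0
[1] (0*2+1+0,5) = (1,5)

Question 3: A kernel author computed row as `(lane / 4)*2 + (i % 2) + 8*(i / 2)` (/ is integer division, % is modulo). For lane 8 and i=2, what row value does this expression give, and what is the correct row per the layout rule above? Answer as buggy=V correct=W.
`(lane / 4)*2 + (i % 2) + 8*(i / 2)`[8,2]->12
8: gid=2,tid=0
[2] (0*2+0+8,2) = (8,2)
row: 12 vs 8

buggy=12 correct=8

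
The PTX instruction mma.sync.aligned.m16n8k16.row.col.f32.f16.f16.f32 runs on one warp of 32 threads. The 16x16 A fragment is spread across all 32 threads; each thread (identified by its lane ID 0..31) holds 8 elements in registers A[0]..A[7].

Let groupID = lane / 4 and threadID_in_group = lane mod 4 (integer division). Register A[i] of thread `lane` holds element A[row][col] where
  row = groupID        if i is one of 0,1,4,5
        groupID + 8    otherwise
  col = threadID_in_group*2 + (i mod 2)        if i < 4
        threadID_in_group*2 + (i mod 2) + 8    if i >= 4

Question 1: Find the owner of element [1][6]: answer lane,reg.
r=1→G=1,rhi=0  c=6→chi=0,T=3,p=0
L=1*4+3=7  i=0*4+0*2+0=0

7,0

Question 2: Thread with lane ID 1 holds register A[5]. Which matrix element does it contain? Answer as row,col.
L=1->gid=1>>2=0, tid=1&3=1
[5]->row 0+0=0  col 1·2+1+8=11

0,11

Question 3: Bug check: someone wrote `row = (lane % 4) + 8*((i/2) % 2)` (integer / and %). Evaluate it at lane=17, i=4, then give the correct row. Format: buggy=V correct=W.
buggy=1 correct=4

`(lane % 4) + 8*((i/2) % 2)`[17,4]→1
lane 17: G=4 (17/4), T=1 (17%4)
i=4: r=4+0=4, c=1*2+0+8=10
row: 1 vs 4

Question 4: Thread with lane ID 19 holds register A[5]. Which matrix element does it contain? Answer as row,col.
lane 19: gr=4 (19/4), th=3 (19%4)
i=5: r=4+0=4, c=3*2+1+8=15

4,15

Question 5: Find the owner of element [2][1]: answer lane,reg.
8,1

r=2⇒gr=2,Rb=0  c=1⇒Cb=0,th=0,odd=1
L=2*4+0=8  i=0*4+0*2+1=1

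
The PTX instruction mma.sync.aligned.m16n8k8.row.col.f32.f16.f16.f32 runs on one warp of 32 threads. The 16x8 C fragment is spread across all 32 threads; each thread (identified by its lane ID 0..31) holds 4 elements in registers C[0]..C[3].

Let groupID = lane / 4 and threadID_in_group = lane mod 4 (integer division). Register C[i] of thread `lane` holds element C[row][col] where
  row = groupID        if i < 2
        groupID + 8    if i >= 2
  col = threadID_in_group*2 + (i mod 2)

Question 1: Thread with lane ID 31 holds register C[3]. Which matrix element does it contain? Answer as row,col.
15,7

lane 31: gid=7 (31/4), tid=3 (31%4)
i=3: r=7+8=15, c=3*2+1=7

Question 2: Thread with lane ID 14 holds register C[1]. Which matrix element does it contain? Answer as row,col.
3,5

L=14→G=14>>2=3, T=14&3=2
[1]→row 3+0=3  col 2·2+1=5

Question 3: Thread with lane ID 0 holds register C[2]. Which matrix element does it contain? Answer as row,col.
lane 0: grp=0 (0/4), tig=0 (0%4)
i=2: r=0+8=8, c=0*2+0=0

8,0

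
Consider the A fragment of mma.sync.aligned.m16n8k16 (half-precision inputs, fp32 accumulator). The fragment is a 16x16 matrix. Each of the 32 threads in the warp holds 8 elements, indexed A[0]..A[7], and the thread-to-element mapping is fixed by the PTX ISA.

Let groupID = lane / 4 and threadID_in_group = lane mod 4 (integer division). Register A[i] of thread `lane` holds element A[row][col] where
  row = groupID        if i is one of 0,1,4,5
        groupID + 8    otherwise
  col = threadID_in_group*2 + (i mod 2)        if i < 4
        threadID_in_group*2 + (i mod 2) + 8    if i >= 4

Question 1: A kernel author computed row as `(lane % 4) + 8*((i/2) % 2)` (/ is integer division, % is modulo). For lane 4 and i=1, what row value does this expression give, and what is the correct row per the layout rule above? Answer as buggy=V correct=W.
buggy=0 correct=1

`(lane % 4) + 8*((i/2) % 2)`[4,1]=>0
4: grp=1,tig=0
[1] (1+0,0*2+1+0) = (1,1)
row: 0 vs 1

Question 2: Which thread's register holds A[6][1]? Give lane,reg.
24,1

r: 6->gid=6,r8=0  c: 1->c8=0,tid=0,i&1=1
L=6*4+0=24  i=0*4+0*2+1=1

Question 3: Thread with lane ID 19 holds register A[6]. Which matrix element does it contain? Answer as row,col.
lane 19->19/4=4, 19 mod 4=3
i=6  r:4+8->12  c:2·3+0+8->14

12,14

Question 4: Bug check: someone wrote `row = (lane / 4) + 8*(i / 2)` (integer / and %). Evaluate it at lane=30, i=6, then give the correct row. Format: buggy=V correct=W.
buggy=31 correct=15

`(lane / 4) + 8*(i / 2)`[30,6]→31
L=30→G=30>>2=7, T=30&3=2
[6]→row 7+8=15  col 2·2+0+8=12
row: 31 vs 15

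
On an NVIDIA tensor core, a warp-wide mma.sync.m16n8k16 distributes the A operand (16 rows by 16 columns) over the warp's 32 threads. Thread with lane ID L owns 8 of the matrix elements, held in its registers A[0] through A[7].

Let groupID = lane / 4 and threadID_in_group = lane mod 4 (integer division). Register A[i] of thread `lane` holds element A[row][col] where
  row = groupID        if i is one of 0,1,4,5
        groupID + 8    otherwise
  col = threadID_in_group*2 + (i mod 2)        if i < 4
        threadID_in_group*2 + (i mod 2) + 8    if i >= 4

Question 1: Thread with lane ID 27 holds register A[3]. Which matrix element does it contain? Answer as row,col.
14,7

27: G=6,T=3
[3] (6+8,3*2+1+0) = (14,7)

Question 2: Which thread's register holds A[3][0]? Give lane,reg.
r=3⇒gr=3,Rb=0  c=0⇒Cb=0,th=0,odd=0
L=3*4+0=12  i=0*4+0*2+0=0

12,0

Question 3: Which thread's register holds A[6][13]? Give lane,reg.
26,5

r:6=>grp=6,rB=0  c:13=>cB=1,tig=2,lo=1
L=6*4+2=26  i=1*4+0*2+1=5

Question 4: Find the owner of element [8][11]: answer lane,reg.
r=8⇒gr=0,Rb=1  c=11⇒Cb=1,th=1,odd=1
L=0*4+1=1  i=1*4+1*2+1=7

1,7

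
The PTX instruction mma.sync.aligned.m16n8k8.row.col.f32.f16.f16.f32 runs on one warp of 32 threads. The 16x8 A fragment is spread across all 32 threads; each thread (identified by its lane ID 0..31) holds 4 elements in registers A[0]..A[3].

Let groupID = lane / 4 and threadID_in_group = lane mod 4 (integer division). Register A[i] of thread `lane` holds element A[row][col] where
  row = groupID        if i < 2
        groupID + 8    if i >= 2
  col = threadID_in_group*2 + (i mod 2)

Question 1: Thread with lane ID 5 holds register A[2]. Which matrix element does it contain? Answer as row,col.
9,2

L=5→G=5>>2=1, T=5&3=1
[2]→row 1+8=9  col 1·2+0=2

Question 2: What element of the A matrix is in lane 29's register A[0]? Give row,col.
L=29->gid=29>>2=7, tid=29&3=1
[0]->row 7+0=7  col 1·2+0=2

7,2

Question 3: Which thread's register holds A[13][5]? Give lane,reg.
r=13→G=5,rhi=1  c=5→T=2,p=1
L=5*4+2=22  i=1*2+1=3

22,3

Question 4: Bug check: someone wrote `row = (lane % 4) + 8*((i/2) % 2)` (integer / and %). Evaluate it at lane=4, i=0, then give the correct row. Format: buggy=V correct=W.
`(lane % 4) + 8*((i/2) % 2)`[4,0]->0
4: gid=1,tid=0
[0] (1+0,0*2+0) = (1,0)
row: 0 vs 1

buggy=0 correct=1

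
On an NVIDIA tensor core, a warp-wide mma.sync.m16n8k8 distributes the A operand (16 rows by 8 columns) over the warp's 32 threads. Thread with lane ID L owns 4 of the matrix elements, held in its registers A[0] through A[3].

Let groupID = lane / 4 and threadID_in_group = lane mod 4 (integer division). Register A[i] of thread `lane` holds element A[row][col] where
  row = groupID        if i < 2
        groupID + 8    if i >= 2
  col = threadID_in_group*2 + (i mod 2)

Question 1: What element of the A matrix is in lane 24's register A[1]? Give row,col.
6,1

lane 24: g=6 (24/4), t=0 (24%4)
i=1: r=6+0=6, c=0*2+1=1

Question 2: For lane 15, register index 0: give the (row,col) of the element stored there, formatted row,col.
L=15⇒gr=15>>2=3, th=15&3=3
[0]⇒row 3+0=3  col 3·2+0=6

3,6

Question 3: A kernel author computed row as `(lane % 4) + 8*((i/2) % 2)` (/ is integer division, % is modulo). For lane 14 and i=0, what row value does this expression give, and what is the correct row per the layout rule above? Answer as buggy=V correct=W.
buggy=2 correct=3

`(lane % 4) + 8*((i/2) % 2)`[14,0]=>2
14: grp=3,tig=2
[0] (3+0,2*2+0) = (3,4)
row: 2 vs 3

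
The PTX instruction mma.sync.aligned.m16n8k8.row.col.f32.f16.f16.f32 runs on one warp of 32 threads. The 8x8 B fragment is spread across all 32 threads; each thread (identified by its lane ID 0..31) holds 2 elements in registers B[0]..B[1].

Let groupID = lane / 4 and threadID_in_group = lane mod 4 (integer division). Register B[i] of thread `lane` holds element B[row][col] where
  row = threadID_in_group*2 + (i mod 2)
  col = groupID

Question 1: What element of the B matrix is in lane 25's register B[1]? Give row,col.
L=25->gid=25>>2=6, tid=25&3=1
[1]->row 1·2+1=3  col gid=6

3,6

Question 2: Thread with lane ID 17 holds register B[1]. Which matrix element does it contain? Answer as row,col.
lane 17: G=4 (17/4), T=1 (17%4)
i=1: r=1*2+1=3, c=G=4

3,4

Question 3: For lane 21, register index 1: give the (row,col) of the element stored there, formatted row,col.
lane 21⇒21/4=5, 21 mod 4=1
i=1  r:2·1+1⇒3  c:5

3,5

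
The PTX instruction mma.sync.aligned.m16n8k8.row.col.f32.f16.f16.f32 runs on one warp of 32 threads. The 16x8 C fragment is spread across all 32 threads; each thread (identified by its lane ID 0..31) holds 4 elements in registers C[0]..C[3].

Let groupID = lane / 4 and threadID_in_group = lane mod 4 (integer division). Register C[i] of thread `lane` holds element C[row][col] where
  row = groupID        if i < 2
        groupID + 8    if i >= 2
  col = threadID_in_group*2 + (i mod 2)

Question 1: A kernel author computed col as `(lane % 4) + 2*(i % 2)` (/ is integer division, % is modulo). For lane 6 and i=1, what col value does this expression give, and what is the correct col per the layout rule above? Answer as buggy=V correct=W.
`(lane % 4) + 2*(i % 2)`[6,1]->4
lane 6: gid=1 (6/4), tid=2 (6%4)
i=1: r=1+0=1, c=2*2+1=5
col: 4 vs 5

buggy=4 correct=5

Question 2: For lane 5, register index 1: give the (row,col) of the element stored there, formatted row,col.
1,3

lane 5: g=1 (5/4), t=1 (5%4)
i=1: r=1+0=1, c=1*2+1=3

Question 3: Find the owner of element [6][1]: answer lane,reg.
24,1

r:6=>grp=6,rB=0  c:1=>tig=0,lo=1
L=6*4+0=24  i=0*2+1=1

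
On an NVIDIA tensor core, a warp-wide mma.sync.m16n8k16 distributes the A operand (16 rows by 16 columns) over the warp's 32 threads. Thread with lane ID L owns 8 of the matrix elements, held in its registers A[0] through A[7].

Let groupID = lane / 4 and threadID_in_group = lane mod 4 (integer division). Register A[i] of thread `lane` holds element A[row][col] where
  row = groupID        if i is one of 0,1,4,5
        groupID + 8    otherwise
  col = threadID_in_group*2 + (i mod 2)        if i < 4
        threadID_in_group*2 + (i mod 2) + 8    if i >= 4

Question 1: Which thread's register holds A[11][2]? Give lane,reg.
r=11→G=3,rhi=1  c=2→chi=0,T=1,p=0
L=3*4+1=13  i=0*4+1*2+0=2

13,2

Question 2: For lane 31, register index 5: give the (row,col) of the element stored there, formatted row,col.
lane 31→31/4=7, 31 mod 4=3
i=5  r:7+0→7  c:2·3+1+8→15

7,15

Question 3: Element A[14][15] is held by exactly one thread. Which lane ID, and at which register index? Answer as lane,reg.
r=14→G=6,rhi=1  c=15→chi=1,T=3,p=1
L=6*4+3=27  i=1*4+1*2+1=7

27,7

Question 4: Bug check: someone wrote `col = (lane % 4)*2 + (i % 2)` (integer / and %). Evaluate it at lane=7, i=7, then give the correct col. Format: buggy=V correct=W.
`(lane % 4)*2 + (i % 2)`[7,7]->7
lane 7->7/4=1, 7 mod 4=3
i=7  r:1+8->9  c:2·3+1+8->15
col: 7 vs 15

buggy=7 correct=15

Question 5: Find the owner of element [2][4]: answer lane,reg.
10,0

r=2->g=2,rb=0  c=4->cb=0,t=2,b0=0
L=2*4+2=10  i=0*4+0*2+0=0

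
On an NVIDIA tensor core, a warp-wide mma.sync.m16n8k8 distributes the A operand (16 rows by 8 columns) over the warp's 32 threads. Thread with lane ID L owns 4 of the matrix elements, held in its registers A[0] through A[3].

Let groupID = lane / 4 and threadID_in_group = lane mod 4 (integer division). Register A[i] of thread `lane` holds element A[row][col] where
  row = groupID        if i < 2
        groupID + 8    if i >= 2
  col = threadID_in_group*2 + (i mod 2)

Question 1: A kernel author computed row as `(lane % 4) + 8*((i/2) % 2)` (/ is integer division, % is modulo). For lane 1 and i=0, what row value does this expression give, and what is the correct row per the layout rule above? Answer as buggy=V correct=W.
buggy=1 correct=0

`(lane % 4) + 8*((i/2) % 2)`[1,0]→1
lane 1→1/4=0, 1 mod 4=1
i=0  r:0+0→0  c:2·1+0→2
row: 1 vs 0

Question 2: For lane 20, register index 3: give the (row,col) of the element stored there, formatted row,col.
13,1

lane 20->20/4=5, 20 mod 4=0
i=3  r:5+8->13  c:2·0+1->1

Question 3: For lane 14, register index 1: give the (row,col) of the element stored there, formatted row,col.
lane 14: grp=3 (14/4), tig=2 (14%4)
i=1: r=3+0=3, c=2*2+1=5

3,5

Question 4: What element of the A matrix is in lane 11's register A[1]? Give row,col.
lane 11=>11/4=2, 11 mod 4=3
i=1  r:2+0=>2  c:2·3+1=>7

2,7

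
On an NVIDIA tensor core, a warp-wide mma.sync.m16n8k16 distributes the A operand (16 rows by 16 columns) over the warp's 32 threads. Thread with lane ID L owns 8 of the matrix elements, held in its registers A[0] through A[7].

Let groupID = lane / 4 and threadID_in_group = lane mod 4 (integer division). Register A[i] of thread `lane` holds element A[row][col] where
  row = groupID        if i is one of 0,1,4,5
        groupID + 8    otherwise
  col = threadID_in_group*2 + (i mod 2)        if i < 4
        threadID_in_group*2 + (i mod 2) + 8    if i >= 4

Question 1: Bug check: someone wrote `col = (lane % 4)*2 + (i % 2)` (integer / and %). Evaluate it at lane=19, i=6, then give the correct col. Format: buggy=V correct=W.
`(lane % 4)*2 + (i % 2)`[19,6]->6
lane 19: g=4 (19/4), t=3 (19%4)
i=6: r=4+8=12, c=3*2+0+8=14
col: 6 vs 14

buggy=6 correct=14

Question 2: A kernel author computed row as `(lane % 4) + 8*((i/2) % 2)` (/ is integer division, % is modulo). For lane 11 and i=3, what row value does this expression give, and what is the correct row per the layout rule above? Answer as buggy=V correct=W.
buggy=11 correct=10

`(lane % 4) + 8*((i/2) % 2)`[11,3]→11
lane 11→11/4=2, 11 mod 4=3
i=3  r:2+8→10  c:2·3+1+0→7
row: 11 vs 10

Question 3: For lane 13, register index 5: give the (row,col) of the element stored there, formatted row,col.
lane 13=>13/4=3, 13 mod 4=1
i=5  r:3+0=>3  c:2·1+1+8=>11

3,11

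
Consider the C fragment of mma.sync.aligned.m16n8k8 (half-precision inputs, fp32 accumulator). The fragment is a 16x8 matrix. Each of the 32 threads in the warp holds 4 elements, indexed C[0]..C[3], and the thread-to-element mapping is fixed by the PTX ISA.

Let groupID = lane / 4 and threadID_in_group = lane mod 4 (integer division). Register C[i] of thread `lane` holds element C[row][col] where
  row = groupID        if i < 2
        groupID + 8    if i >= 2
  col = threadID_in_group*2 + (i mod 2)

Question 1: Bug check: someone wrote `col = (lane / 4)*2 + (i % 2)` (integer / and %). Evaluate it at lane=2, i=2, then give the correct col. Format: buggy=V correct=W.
`(lane / 4)*2 + (i % 2)`[2,2]->0
2: g=0,t=2
[2] (0+8,2*2+0) = (8,4)
col: 0 vs 4

buggy=0 correct=4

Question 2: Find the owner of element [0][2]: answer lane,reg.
1,0

r=0->g=0,rb=0  c=2->t=1,b0=0
L=0*4+1=1  i=0*2+0=0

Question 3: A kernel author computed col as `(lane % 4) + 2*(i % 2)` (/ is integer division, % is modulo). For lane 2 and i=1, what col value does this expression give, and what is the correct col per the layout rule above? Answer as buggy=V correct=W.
`(lane % 4) + 2*(i % 2)`[2,1]->4
L=2->g=2>>2=0, t=2&3=2
[1]->row 0+0=0  col 2·2+1=5
col: 4 vs 5

buggy=4 correct=5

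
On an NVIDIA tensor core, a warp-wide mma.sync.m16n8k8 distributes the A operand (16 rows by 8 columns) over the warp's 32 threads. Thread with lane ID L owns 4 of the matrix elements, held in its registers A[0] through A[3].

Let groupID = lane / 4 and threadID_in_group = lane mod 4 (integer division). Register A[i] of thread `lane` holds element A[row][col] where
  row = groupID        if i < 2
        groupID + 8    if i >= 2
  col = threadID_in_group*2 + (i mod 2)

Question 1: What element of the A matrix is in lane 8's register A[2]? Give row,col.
lane 8=>8/4=2, 8 mod 4=0
i=2  r:2+8=>10  c:2·0+0=>0

10,0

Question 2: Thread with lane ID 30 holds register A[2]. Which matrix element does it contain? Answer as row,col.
L=30→G=30>>2=7, T=30&3=2
[2]→row 7+8=15  col 2·2+0=4

15,4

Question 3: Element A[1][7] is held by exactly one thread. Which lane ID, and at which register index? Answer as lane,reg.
7,1

r: 1->gid=1,r8=0  c: 7->tid=3,i&1=1
L=1*4+3=7  i=0*2+1=1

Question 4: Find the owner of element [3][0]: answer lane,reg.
12,0

r=3⇒gr=3,Rb=0  c=0⇒th=0,odd=0
L=3*4+0=12  i=0*2+0=0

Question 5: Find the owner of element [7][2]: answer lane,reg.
r:7=>grp=7,rB=0  c:2=>tig=1,lo=0
L=7*4+1=29  i=0*2+0=0

29,0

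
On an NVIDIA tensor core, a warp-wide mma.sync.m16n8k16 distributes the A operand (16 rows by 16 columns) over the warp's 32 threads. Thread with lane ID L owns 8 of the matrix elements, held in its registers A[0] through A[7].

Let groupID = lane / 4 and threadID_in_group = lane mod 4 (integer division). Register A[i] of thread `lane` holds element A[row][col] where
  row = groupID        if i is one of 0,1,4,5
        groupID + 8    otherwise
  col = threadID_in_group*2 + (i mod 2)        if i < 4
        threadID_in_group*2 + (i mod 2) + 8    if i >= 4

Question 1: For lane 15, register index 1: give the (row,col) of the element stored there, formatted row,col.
lane 15⇒15/4=3, 15 mod 4=3
i=1  r:3+0⇒3  c:2·3+1+0⇒7

3,7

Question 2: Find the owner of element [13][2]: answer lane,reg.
21,2

r=13->g=5,rb=1  c=2->cb=0,t=1,b0=0
L=5*4+1=21  i=0*4+1*2+0=2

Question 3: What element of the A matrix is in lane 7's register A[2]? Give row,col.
9,6

lane 7: gr=1 (7/4), th=3 (7%4)
i=2: r=1+8=9, c=3*2+0+0=6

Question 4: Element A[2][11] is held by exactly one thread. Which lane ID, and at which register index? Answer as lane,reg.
9,5

r:2=>grp=2,rB=0  c:11=>cB=1,tig=1,lo=1
L=2*4+1=9  i=1*4+0*2+1=5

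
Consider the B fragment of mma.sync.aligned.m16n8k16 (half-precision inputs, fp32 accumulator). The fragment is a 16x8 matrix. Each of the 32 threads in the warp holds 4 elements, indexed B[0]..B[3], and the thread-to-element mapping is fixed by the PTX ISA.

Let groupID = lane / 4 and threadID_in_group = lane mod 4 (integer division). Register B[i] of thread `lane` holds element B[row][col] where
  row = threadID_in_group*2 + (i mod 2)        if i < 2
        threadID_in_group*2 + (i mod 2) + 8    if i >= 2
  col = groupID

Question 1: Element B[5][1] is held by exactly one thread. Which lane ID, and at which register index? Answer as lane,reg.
c=1→G=1  r=5→rhi=0,T=2,p=1
L=1*4+2=6  i=0*2+1=1

6,1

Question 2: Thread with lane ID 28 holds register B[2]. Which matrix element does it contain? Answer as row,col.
lane 28: gid=7 (28/4), tid=0 (28%4)
i=2: r=0*2+0+8=8, c=gid=7

8,7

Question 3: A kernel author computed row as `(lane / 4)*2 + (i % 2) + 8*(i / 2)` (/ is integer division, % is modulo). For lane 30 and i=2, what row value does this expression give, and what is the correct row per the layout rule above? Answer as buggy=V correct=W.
`(lane / 4)*2 + (i % 2) + 8*(i / 2)`[30,2]⇒22
lane 30: gr=7 (30/4), th=2 (30%4)
i=2: r=2*2+0+8=12, c=gr=7
row: 22 vs 12

buggy=22 correct=12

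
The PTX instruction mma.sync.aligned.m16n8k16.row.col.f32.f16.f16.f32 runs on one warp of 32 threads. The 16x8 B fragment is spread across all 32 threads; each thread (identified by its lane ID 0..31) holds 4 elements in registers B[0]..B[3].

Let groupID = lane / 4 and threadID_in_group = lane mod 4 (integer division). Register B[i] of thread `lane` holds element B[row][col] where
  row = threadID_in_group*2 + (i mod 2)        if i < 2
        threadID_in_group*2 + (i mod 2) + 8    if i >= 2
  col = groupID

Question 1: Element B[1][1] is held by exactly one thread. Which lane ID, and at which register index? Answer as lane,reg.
c: 1->gid=1  r: 1->r8=0,tid=0,i&1=1
L=1*4+0=4  i=0*2+1=1

4,1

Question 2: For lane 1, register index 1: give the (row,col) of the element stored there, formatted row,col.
3,0

lane 1: g=0 (1/4), t=1 (1%4)
i=1: r=1*2+1+0=3, c=g=0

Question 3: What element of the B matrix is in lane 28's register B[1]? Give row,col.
L=28⇒gr=28>>2=7, th=28&3=0
[1]⇒row 0·2+1+0=1  col gr=7

1,7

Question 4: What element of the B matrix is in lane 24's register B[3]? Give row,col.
9,6

lane 24=>24/4=6, 24 mod 4=0
i=3  r:2·0+1+8=>9  c:6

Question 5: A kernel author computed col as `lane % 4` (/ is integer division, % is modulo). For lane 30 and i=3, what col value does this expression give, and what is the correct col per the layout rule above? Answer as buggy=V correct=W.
buggy=2 correct=7

`lane % 4`[30,3]->2
lane 30->30/4=7, 30 mod 4=2
i=3  r:2·2+1+8->13  c:7
col: 2 vs 7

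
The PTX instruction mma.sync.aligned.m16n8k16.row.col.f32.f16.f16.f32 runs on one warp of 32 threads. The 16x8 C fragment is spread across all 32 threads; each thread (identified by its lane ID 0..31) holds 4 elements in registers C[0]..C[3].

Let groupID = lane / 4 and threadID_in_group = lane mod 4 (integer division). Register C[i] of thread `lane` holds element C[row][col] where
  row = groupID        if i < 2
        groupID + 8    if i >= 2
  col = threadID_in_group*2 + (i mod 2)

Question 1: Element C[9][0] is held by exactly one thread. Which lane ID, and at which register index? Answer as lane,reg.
r=9⇒gr=1,Rb=1  c=0⇒th=0,odd=0
L=1*4+0=4  i=1*2+0=2

4,2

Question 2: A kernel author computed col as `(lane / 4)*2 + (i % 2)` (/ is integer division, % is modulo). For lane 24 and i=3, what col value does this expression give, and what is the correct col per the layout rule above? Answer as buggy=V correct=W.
buggy=13 correct=1

`(lane / 4)*2 + (i % 2)`[24,3]⇒13
lane 24⇒24/4=6, 24 mod 4=0
i=3  r:6+8⇒14  c:2·0+1⇒1
col: 13 vs 1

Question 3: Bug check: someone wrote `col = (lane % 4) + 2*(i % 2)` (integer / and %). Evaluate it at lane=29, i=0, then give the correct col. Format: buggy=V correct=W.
`(lane % 4) + 2*(i % 2)`[29,0]→1
lane 29→29/4=7, 29 mod 4=1
i=0  r:7+0→7  c:2·1+0→2
col: 1 vs 2

buggy=1 correct=2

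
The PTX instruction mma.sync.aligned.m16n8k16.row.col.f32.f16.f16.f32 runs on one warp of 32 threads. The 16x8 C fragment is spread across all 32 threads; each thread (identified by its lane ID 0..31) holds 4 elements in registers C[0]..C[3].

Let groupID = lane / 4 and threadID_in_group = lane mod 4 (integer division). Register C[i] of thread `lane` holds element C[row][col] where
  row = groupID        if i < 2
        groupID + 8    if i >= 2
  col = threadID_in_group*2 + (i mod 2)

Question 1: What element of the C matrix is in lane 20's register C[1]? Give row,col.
20: G=5,T=0
[1] (5+0,0*2+1) = (5,1)

5,1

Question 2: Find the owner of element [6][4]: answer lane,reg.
26,0

r=6->g=6,rb=0  c=4->t=2,b0=0
L=6*4+2=26  i=0*2+0=0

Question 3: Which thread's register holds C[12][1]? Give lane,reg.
r:12=>grp=4,rB=1  c:1=>tig=0,lo=1
L=4*4+0=16  i=1*2+1=3

16,3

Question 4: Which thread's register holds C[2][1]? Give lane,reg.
8,1

r=2→G=2,rhi=0  c=1→T=0,p=1
L=2*4+0=8  i=0*2+1=1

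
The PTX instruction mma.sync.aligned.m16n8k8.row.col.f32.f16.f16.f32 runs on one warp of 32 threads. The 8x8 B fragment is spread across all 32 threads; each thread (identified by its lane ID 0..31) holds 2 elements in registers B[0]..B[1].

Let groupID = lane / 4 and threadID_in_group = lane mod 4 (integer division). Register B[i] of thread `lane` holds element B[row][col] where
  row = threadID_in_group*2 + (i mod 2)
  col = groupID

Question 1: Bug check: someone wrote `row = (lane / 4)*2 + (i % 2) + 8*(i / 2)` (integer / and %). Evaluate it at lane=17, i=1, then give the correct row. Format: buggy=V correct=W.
buggy=9 correct=3

`(lane / 4)*2 + (i % 2) + 8*(i / 2)`[17,1]->9
17: gid=4,tid=1
[1] (1*2+1,4) = (3,4)
row: 9 vs 3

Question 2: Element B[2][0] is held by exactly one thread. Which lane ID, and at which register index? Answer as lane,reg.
1,0

c=0->g=0  r=2->t=1,b0=0
L=0*4+1=1  i=0=0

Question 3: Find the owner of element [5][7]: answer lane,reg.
c=7->g=7  r=5->t=2,b0=1
L=7*4+2=30  i=1=1

30,1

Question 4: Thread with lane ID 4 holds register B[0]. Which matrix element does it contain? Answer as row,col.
4: g=1,t=0
[0] (0*2+0,1) = (0,1)

0,1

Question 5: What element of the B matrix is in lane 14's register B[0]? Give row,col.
lane 14->14/4=3, 14 mod 4=2
i=0  r:2·2+0->4  c:3

4,3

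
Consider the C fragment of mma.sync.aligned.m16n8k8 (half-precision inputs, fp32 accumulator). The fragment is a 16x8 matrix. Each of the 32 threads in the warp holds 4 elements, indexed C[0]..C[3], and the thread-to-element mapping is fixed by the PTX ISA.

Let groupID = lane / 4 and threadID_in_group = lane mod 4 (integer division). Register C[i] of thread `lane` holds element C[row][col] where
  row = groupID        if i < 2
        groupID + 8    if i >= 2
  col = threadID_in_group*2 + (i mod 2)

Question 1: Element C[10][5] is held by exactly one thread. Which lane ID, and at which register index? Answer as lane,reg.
r: 10->gid=2,r8=1  c: 5->tid=2,i&1=1
L=2*4+2=10  i=1*2+1=3

10,3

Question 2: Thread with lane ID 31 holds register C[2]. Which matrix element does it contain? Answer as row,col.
15,6

31: grp=7,tig=3
[2] (7+8,3*2+0) = (15,6)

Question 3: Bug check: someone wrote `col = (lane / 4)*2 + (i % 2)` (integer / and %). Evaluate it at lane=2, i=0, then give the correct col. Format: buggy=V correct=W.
`(lane / 4)*2 + (i % 2)`[2,0]→0
L=2→G=2>>2=0, T=2&3=2
[0]→row 0+0=0  col 2·2+0=4
col: 0 vs 4

buggy=0 correct=4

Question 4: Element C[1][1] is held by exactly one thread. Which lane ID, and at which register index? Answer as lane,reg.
r=1→G=1,rhi=0  c=1→T=0,p=1
L=1*4+0=4  i=0*2+1=1

4,1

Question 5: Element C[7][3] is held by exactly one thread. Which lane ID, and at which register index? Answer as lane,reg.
r=7→G=7,rhi=0  c=3→T=1,p=1
L=7*4+1=29  i=0*2+1=1

29,1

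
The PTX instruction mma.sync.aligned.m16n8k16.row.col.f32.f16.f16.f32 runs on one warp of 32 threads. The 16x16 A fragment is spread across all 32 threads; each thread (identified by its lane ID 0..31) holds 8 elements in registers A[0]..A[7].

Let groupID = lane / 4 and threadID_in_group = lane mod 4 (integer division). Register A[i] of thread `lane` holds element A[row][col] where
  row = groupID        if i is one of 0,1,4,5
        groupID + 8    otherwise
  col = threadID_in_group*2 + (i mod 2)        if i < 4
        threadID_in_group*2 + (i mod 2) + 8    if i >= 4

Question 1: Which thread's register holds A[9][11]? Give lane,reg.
5,7

r=9->g=1,rb=1  c=11->cb=1,t=1,b0=1
L=1*4+1=5  i=1*4+1*2+1=7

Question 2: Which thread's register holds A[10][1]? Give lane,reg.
r:10=>grp=2,rB=1  c:1=>cB=0,tig=0,lo=1
L=2*4+0=8  i=0*4+1*2+1=3

8,3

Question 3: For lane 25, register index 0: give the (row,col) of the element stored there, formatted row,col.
25: grp=6,tig=1
[0] (6+0,1*2+0+0) = (6,2)

6,2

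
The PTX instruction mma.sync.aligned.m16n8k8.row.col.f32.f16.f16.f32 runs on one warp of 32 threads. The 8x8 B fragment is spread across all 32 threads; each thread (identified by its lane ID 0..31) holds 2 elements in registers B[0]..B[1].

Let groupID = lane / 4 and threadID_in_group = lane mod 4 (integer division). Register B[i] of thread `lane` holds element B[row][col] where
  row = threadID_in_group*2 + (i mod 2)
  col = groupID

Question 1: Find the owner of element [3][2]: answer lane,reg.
9,1

c: 2->gid=2  r: 3->tid=1,i&1=1
L=2*4+1=9  i=1=1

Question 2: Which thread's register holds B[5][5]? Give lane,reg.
c: 5->gid=5  r: 5->tid=2,i&1=1
L=5*4+2=22  i=1=1

22,1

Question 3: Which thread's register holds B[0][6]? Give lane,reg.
c=6⇒gr=6  r=0⇒th=0,odd=0
L=6*4+0=24  i=0=0

24,0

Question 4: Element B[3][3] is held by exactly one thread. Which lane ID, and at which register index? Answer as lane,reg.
13,1

c=3->g=3  r=3->t=1,b0=1
L=3*4+1=13  i=1=1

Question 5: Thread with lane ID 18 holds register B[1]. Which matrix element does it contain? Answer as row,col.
lane 18: g=4 (18/4), t=2 (18%4)
i=1: r=2*2+1=5, c=g=4

5,4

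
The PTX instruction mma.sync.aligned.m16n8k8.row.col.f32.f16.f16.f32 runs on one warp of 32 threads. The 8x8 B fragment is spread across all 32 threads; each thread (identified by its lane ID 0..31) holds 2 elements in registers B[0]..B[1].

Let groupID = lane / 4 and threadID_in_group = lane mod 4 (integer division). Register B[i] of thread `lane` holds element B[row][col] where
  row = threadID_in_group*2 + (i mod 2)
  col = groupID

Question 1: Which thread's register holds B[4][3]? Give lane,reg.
14,0

c=3->g=3  r=4->t=2,b0=0
L=3*4+2=14  i=0=0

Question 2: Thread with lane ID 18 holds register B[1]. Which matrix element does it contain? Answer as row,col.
5,4

L=18->gid=18>>2=4, tid=18&3=2
[1]->row 2·2+1=5  col gid=4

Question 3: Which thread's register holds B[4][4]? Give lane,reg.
18,0

c=4->g=4  r=4->t=2,b0=0
L=4*4+2=18  i=0=0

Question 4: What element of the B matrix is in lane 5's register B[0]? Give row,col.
2,1

lane 5: gid=1 (5/4), tid=1 (5%4)
i=0: r=1*2+0=2, c=gid=1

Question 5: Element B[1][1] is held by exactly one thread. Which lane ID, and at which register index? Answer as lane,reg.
c:1=>grp=1  r:1=>tig=0,lo=1
L=1*4+0=4  i=1=1

4,1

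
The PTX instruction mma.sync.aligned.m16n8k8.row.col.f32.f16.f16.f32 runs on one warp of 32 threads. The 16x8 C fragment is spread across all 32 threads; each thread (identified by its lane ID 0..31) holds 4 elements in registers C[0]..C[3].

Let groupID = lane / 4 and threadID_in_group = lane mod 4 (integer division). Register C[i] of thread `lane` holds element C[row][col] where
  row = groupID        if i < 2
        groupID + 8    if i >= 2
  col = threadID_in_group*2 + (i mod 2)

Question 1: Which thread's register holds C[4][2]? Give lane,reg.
r=4→G=4,rhi=0  c=2→T=1,p=0
L=4*4+1=17  i=0*2+0=0

17,0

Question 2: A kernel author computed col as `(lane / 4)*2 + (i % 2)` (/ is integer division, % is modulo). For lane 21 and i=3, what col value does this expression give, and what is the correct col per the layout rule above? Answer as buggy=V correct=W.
`(lane / 4)*2 + (i % 2)`[21,3]⇒11
L=21⇒gr=21>>2=5, th=21&3=1
[3]⇒row 5+8=13  col 1·2+1=3
col: 11 vs 3

buggy=11 correct=3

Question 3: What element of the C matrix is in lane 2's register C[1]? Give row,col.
L=2⇒gr=2>>2=0, th=2&3=2
[1]⇒row 0+0=0  col 2·2+1=5

0,5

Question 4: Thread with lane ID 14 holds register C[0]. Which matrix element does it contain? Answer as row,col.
14: gr=3,th=2
[0] (3+0,2*2+0) = (3,4)

3,4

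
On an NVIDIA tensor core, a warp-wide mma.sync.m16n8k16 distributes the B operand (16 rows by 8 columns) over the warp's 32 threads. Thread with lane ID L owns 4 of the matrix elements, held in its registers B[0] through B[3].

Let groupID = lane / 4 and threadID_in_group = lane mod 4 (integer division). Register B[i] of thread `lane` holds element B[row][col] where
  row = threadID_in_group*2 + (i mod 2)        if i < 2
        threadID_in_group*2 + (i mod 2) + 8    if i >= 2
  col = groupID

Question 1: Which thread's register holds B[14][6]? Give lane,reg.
c:6=>grp=6  r:14=>rB=1,tig=3,lo=0
L=6*4+3=27  i=1*2+0=2

27,2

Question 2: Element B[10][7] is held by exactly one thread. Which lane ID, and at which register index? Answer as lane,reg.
c=7->g=7  r=10->rb=1,t=1,b0=0
L=7*4+1=29  i=1*2+0=2

29,2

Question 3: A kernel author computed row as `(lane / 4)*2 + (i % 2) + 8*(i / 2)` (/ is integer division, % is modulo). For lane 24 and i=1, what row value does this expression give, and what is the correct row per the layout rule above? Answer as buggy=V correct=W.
buggy=13 correct=1

`(lane / 4)*2 + (i % 2) + 8*(i / 2)`[24,1]⇒13
24: gr=6,th=0
[1] (0*2+1+0,6) = (1,6)
row: 13 vs 1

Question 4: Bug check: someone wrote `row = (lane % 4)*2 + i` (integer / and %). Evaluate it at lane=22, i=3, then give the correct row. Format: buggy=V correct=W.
buggy=7 correct=13

`(lane % 4)*2 + i`[22,3]->7
lane 22: gid=5 (22/4), tid=2 (22%4)
i=3: r=2*2+1+8=13, c=gid=5
row: 7 vs 13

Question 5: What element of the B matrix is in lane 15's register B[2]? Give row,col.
14,3

lane 15->15/4=3, 15 mod 4=3
i=2  r:2·3+0+8->14  c:3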